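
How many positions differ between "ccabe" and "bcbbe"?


Comparing "ccabe" and "bcbbe" position by position:
  Position 0: 'c' vs 'b' => DIFFER
  Position 1: 'c' vs 'c' => same
  Position 2: 'a' vs 'b' => DIFFER
  Position 3: 'b' vs 'b' => same
  Position 4: 'e' vs 'e' => same
Positions that differ: 2

2


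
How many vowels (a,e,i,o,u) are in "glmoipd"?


Input: glmoipd
Checking each character:
  'g' at position 0: consonant
  'l' at position 1: consonant
  'm' at position 2: consonant
  'o' at position 3: vowel (running total: 1)
  'i' at position 4: vowel (running total: 2)
  'p' at position 5: consonant
  'd' at position 6: consonant
Total vowels: 2

2


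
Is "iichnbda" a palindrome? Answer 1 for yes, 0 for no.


Input: iichnbda
Reversed: adbnhcii
  Compare pos 0 ('i') with pos 7 ('a'): MISMATCH
  Compare pos 1 ('i') with pos 6 ('d'): MISMATCH
  Compare pos 2 ('c') with pos 5 ('b'): MISMATCH
  Compare pos 3 ('h') with pos 4 ('n'): MISMATCH
Result: not a palindrome

0


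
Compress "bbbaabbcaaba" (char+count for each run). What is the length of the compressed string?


Input: bbbaabbcaaba
Runs:
  'b' x 3 => "b3"
  'a' x 2 => "a2"
  'b' x 2 => "b2"
  'c' x 1 => "c1"
  'a' x 2 => "a2"
  'b' x 1 => "b1"
  'a' x 1 => "a1"
Compressed: "b3a2b2c1a2b1a1"
Compressed length: 14

14


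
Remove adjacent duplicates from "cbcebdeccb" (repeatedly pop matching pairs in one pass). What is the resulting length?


Input: cbcebdeccb
Stack-based adjacent duplicate removal:
  Read 'c': push. Stack: c
  Read 'b': push. Stack: cb
  Read 'c': push. Stack: cbc
  Read 'e': push. Stack: cbce
  Read 'b': push. Stack: cbceb
  Read 'd': push. Stack: cbcebd
  Read 'e': push. Stack: cbcebde
  Read 'c': push. Stack: cbcebdec
  Read 'c': matches stack top 'c' => pop. Stack: cbcebde
  Read 'b': push. Stack: cbcebdeb
Final stack: "cbcebdeb" (length 8)

8


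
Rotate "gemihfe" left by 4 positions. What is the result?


Input: "gemihfe", rotate left by 4
First 4 characters: "gemi"
Remaining characters: "hfe"
Concatenate remaining + first: "hfe" + "gemi" = "hfegemi"

hfegemi


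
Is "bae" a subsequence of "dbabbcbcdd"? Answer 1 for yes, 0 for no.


Check if "bae" is a subsequence of "dbabbcbcdd"
Greedy scan:
  Position 0 ('d'): no match needed
  Position 1 ('b'): matches sub[0] = 'b'
  Position 2 ('a'): matches sub[1] = 'a'
  Position 3 ('b'): no match needed
  Position 4 ('b'): no match needed
  Position 5 ('c'): no match needed
  Position 6 ('b'): no match needed
  Position 7 ('c'): no match needed
  Position 8 ('d'): no match needed
  Position 9 ('d'): no match needed
Only matched 2/3 characters => not a subsequence

0


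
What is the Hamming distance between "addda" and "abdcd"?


Comparing "addda" and "abdcd" position by position:
  Position 0: 'a' vs 'a' => same
  Position 1: 'd' vs 'b' => differ
  Position 2: 'd' vs 'd' => same
  Position 3: 'd' vs 'c' => differ
  Position 4: 'a' vs 'd' => differ
Total differences (Hamming distance): 3

3


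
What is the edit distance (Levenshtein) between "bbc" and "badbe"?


Computing edit distance: "bbc" -> "badbe"
DP table:
           b    a    d    b    e
      0    1    2    3    4    5
  b   1    0    1    2    3    4
  b   2    1    1    2    2    3
  c   3    2    2    2    3    3
Edit distance = dp[3][5] = 3

3


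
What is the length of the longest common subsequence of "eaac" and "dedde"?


LCS of "eaac" and "dedde"
DP table:
           d    e    d    d    e
      0    0    0    0    0    0
  e   0    0    1    1    1    1
  a   0    0    1    1    1    1
  a   0    0    1    1    1    1
  c   0    0    1    1    1    1
LCS length = dp[4][5] = 1

1


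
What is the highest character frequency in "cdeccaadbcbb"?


Input: cdeccaadbcbb
Character counts:
  'a': 2
  'b': 3
  'c': 4
  'd': 2
  'e': 1
Maximum frequency: 4

4


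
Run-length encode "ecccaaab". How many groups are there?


Input: ecccaaab
Scanning for consecutive runs:
  Group 1: 'e' x 1 (positions 0-0)
  Group 2: 'c' x 3 (positions 1-3)
  Group 3: 'a' x 3 (positions 4-6)
  Group 4: 'b' x 1 (positions 7-7)
Total groups: 4

4


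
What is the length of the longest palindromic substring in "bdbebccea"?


Input: "bdbebccea"
Checking substrings for palindromes:
  [0:3] "bdb" (len 3) => palindrome
  [2:5] "beb" (len 3) => palindrome
  [5:7] "cc" (len 2) => palindrome
Longest palindromic substring: "bdb" with length 3

3


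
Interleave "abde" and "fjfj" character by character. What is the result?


Interleaving "abde" and "fjfj":
  Position 0: 'a' from first, 'f' from second => "af"
  Position 1: 'b' from first, 'j' from second => "bj"
  Position 2: 'd' from first, 'f' from second => "df"
  Position 3: 'e' from first, 'j' from second => "ej"
Result: afbjdfej

afbjdfej


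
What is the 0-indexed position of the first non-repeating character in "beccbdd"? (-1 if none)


Input: beccbdd
Character frequencies:
  'b': 2
  'c': 2
  'd': 2
  'e': 1
Scanning left to right for freq == 1:
  Position 0 ('b'): freq=2, skip
  Position 1 ('e'): unique! => answer = 1

1


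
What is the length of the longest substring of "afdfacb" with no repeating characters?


Input: "afdfacb"
Sliding window (track last position of each char):
  Position 0 ('a'): window [0,0] length 1 -- new best
  Position 1 ('f'): window [0,1] length 2 -- new best
  Position 2 ('d'): window [0,2] length 3 -- new best
  Position 3 ('f'): repeat (last at 1), move window start to 2
  Position 3 ('f'): window [2,3] length 2
  Position 4 ('a'): window [2,4] length 3
  Position 5 ('c'): window [2,5] length 4 -- new best
  Position 6 ('b'): window [2,6] length 5 -- new best
Longest substring with no repeats: "dfacb" with length 5

5


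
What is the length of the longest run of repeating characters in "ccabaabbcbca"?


Input: "ccabaabbcbca"
Scanning for longest run:
  Position 1 ('c'): continues run of 'c', length=2
  Position 2 ('a'): new char, reset run to 1
  Position 3 ('b'): new char, reset run to 1
  Position 4 ('a'): new char, reset run to 1
  Position 5 ('a'): continues run of 'a', length=2
  Position 6 ('b'): new char, reset run to 1
  Position 7 ('b'): continues run of 'b', length=2
  Position 8 ('c'): new char, reset run to 1
  Position 9 ('b'): new char, reset run to 1
  Position 10 ('c'): new char, reset run to 1
  Position 11 ('a'): new char, reset run to 1
Longest run: 'c' with length 2

2


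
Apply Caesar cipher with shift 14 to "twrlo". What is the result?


Caesar cipher: shift "twrlo" by 14
  't' (pos 19) + 14 = pos 7 = 'h'
  'w' (pos 22) + 14 = pos 10 = 'k'
  'r' (pos 17) + 14 = pos 5 = 'f'
  'l' (pos 11) + 14 = pos 25 = 'z'
  'o' (pos 14) + 14 = pos 2 = 'c'
Result: hkfzc

hkfzc


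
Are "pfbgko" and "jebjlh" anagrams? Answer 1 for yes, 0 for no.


Strings: "pfbgko", "jebjlh"
Sorted first:  bfgkop
Sorted second: behjjl
Differ at position 1: 'f' vs 'e' => not anagrams

0


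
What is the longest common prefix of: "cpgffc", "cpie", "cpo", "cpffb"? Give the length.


Words: cpgffc, cpie, cpo, cpffb
  Position 0: all 'c' => match
  Position 1: all 'p' => match
  Position 2: ('g', 'i', 'o', 'f') => mismatch, stop
LCP = "cp" (length 2)

2


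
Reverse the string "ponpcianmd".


Input: ponpcianmd
Reading characters right to left:
  Position 9: 'd'
  Position 8: 'm'
  Position 7: 'n'
  Position 6: 'a'
  Position 5: 'i'
  Position 4: 'c'
  Position 3: 'p'
  Position 2: 'n'
  Position 1: 'o'
  Position 0: 'p'
Reversed: dmnaicpnop

dmnaicpnop


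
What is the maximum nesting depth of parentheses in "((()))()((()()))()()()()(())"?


Input: "((()))()((()()))()()()()(())"
Tracking depth:
  Position 0 '(': depth becomes 1
  Position 1 '(': depth becomes 2
  Position 2 '(': depth becomes 3
  Position 3 ')': depth becomes 2
  Position 4 ')': depth becomes 1
  Position 5 ')': depth becomes 0
  Position 6 '(': depth becomes 1
  Position 7 ')': depth becomes 0
  Position 8 '(': depth becomes 1
  Position 9 '(': depth becomes 2
  Position 10 '(': depth becomes 3
  Position 11 ')': depth becomes 2
  Position 12 '(': depth becomes 3
  Position 13 ')': depth becomes 2
  Position 14 ')': depth becomes 1
  Position 15 ')': depth becomes 0
  Position 16 '(': depth becomes 1
  Position 17 ')': depth becomes 0
  Position 18 '(': depth becomes 1
  Position 19 ')': depth becomes 0
  Position 20 '(': depth becomes 1
  Position 21 ')': depth becomes 0
  Position 22 '(': depth becomes 1
  Position 23 ')': depth becomes 0
  Position 24 '(': depth becomes 1
  Position 25 '(': depth becomes 2
  Position 26 ')': depth becomes 1
  Position 27 ')': depth becomes 0
Maximum depth reached: 3

3


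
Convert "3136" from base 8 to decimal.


Input: "3136" in base 8
Positional expansion:
  Digit '3' (value 3) x 8^3 = 1536
  Digit '1' (value 1) x 8^2 = 64
  Digit '3' (value 3) x 8^1 = 24
  Digit '6' (value 6) x 8^0 = 6
Sum = 1630

1630


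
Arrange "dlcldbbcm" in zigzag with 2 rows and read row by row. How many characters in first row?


Zigzag "dlcldbbcm" into 2 rows:
Placing characters:
  'd' => row 0
  'l' => row 1
  'c' => row 0
  'l' => row 1
  'd' => row 0
  'b' => row 1
  'b' => row 0
  'c' => row 1
  'm' => row 0
Rows:
  Row 0: "dcdbm"
  Row 1: "llbc"
First row length: 5

5


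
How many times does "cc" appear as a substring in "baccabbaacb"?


Searching for "cc" in "baccabbaacb"
Scanning each position:
  Position 0: "ba" => no
  Position 1: "ac" => no
  Position 2: "cc" => MATCH
  Position 3: "ca" => no
  Position 4: "ab" => no
  Position 5: "bb" => no
  Position 6: "ba" => no
  Position 7: "aa" => no
  Position 8: "ac" => no
  Position 9: "cb" => no
Total occurrences: 1

1


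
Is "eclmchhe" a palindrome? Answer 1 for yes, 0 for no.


Input: eclmchhe
Reversed: ehhcmlce
  Compare pos 0 ('e') with pos 7 ('e'): match
  Compare pos 1 ('c') with pos 6 ('h'): MISMATCH
  Compare pos 2 ('l') with pos 5 ('h'): MISMATCH
  Compare pos 3 ('m') with pos 4 ('c'): MISMATCH
Result: not a palindrome

0


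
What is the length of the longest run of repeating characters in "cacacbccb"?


Input: "cacacbccb"
Scanning for longest run:
  Position 1 ('a'): new char, reset run to 1
  Position 2 ('c'): new char, reset run to 1
  Position 3 ('a'): new char, reset run to 1
  Position 4 ('c'): new char, reset run to 1
  Position 5 ('b'): new char, reset run to 1
  Position 6 ('c'): new char, reset run to 1
  Position 7 ('c'): continues run of 'c', length=2
  Position 8 ('b'): new char, reset run to 1
Longest run: 'c' with length 2

2


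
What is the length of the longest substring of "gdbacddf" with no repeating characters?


Input: "gdbacddf"
Sliding window (track last position of each char):
  Position 0 ('g'): window [0,0] length 1 -- new best
  Position 1 ('d'): window [0,1] length 2 -- new best
  Position 2 ('b'): window [0,2] length 3 -- new best
  Position 3 ('a'): window [0,3] length 4 -- new best
  Position 4 ('c'): window [0,4] length 5 -- new best
  Position 5 ('d'): repeat (last at 1), move window start to 2
  Position 5 ('d'): window [2,5] length 4
  Position 6 ('d'): repeat (last at 5), move window start to 6
  Position 6 ('d'): window [6,6] length 1
  Position 7 ('f'): window [6,7] length 2
Longest substring with no repeats: "gdbac" with length 5

5


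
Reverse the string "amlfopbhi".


Input: amlfopbhi
Reading characters right to left:
  Position 8: 'i'
  Position 7: 'h'
  Position 6: 'b'
  Position 5: 'p'
  Position 4: 'o'
  Position 3: 'f'
  Position 2: 'l'
  Position 1: 'm'
  Position 0: 'a'
Reversed: ihbpoflma

ihbpoflma


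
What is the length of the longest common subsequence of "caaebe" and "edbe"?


LCS of "caaebe" and "edbe"
DP table:
           e    d    b    e
      0    0    0    0    0
  c   0    0    0    0    0
  a   0    0    0    0    0
  a   0    0    0    0    0
  e   0    1    1    1    1
  b   0    1    1    2    2
  e   0    1    1    2    3
LCS length = dp[6][4] = 3

3


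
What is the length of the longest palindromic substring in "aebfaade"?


Input: "aebfaade"
Checking substrings for palindromes:
  [4:6] "aa" (len 2) => palindrome
Longest palindromic substring: "aa" with length 2

2


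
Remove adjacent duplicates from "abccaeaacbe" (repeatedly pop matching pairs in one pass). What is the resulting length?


Input: abccaeaacbe
Stack-based adjacent duplicate removal:
  Read 'a': push. Stack: a
  Read 'b': push. Stack: ab
  Read 'c': push. Stack: abc
  Read 'c': matches stack top 'c' => pop. Stack: ab
  Read 'a': push. Stack: aba
  Read 'e': push. Stack: abae
  Read 'a': push. Stack: abaea
  Read 'a': matches stack top 'a' => pop. Stack: abae
  Read 'c': push. Stack: abaec
  Read 'b': push. Stack: abaecb
  Read 'e': push. Stack: abaecbe
Final stack: "abaecbe" (length 7)

7


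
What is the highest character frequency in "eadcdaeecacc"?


Input: eadcdaeecacc
Character counts:
  'a': 3
  'c': 4
  'd': 2
  'e': 3
Maximum frequency: 4

4


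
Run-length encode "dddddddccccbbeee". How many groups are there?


Input: dddddddccccbbeee
Scanning for consecutive runs:
  Group 1: 'd' x 7 (positions 0-6)
  Group 2: 'c' x 4 (positions 7-10)
  Group 3: 'b' x 2 (positions 11-12)
  Group 4: 'e' x 3 (positions 13-15)
Total groups: 4

4


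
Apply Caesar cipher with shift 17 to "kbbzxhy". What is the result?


Caesar cipher: shift "kbbzxhy" by 17
  'k' (pos 10) + 17 = pos 1 = 'b'
  'b' (pos 1) + 17 = pos 18 = 's'
  'b' (pos 1) + 17 = pos 18 = 's'
  'z' (pos 25) + 17 = pos 16 = 'q'
  'x' (pos 23) + 17 = pos 14 = 'o'
  'h' (pos 7) + 17 = pos 24 = 'y'
  'y' (pos 24) + 17 = pos 15 = 'p'
Result: bssqoyp

bssqoyp


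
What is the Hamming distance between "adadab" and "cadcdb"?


Comparing "adadab" and "cadcdb" position by position:
  Position 0: 'a' vs 'c' => differ
  Position 1: 'd' vs 'a' => differ
  Position 2: 'a' vs 'd' => differ
  Position 3: 'd' vs 'c' => differ
  Position 4: 'a' vs 'd' => differ
  Position 5: 'b' vs 'b' => same
Total differences (Hamming distance): 5

5


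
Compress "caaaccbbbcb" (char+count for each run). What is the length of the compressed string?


Input: caaaccbbbcb
Runs:
  'c' x 1 => "c1"
  'a' x 3 => "a3"
  'c' x 2 => "c2"
  'b' x 3 => "b3"
  'c' x 1 => "c1"
  'b' x 1 => "b1"
Compressed: "c1a3c2b3c1b1"
Compressed length: 12

12


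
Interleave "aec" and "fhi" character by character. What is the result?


Interleaving "aec" and "fhi":
  Position 0: 'a' from first, 'f' from second => "af"
  Position 1: 'e' from first, 'h' from second => "eh"
  Position 2: 'c' from first, 'i' from second => "ci"
Result: afehci

afehci


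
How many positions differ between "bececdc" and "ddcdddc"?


Comparing "bececdc" and "ddcdddc" position by position:
  Position 0: 'b' vs 'd' => DIFFER
  Position 1: 'e' vs 'd' => DIFFER
  Position 2: 'c' vs 'c' => same
  Position 3: 'e' vs 'd' => DIFFER
  Position 4: 'c' vs 'd' => DIFFER
  Position 5: 'd' vs 'd' => same
  Position 6: 'c' vs 'c' => same
Positions that differ: 4

4


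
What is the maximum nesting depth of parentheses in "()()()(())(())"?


Input: "()()()(())(())"
Tracking depth:
  Position 0 '(': depth becomes 1
  Position 1 ')': depth becomes 0
  Position 2 '(': depth becomes 1
  Position 3 ')': depth becomes 0
  Position 4 '(': depth becomes 1
  Position 5 ')': depth becomes 0
  Position 6 '(': depth becomes 1
  Position 7 '(': depth becomes 2
  Position 8 ')': depth becomes 1
  Position 9 ')': depth becomes 0
  Position 10 '(': depth becomes 1
  Position 11 '(': depth becomes 2
  Position 12 ')': depth becomes 1
  Position 13 ')': depth becomes 0
Maximum depth reached: 2

2


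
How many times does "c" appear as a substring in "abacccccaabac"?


Searching for "c" in "abacccccaabac"
Scanning each position:
  Position 0: "a" => no
  Position 1: "b" => no
  Position 2: "a" => no
  Position 3: "c" => MATCH
  Position 4: "c" => MATCH
  Position 5: "c" => MATCH
  Position 6: "c" => MATCH
  Position 7: "c" => MATCH
  Position 8: "a" => no
  Position 9: "a" => no
  Position 10: "b" => no
  Position 11: "a" => no
  Position 12: "c" => MATCH
Total occurrences: 6

6


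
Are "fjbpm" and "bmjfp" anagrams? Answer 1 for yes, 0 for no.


Strings: "fjbpm", "bmjfp"
Sorted first:  bfjmp
Sorted second: bfjmp
Sorted forms match => anagrams

1


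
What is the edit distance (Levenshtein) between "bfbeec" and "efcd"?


Computing edit distance: "bfbeec" -> "efcd"
DP table:
           e    f    c    d
      0    1    2    3    4
  b   1    1    2    3    4
  f   2    2    1    2    3
  b   3    3    2    2    3
  e   4    3    3    3    3
  e   5    4    4    4    4
  c   6    5    5    4    5
Edit distance = dp[6][4] = 5

5


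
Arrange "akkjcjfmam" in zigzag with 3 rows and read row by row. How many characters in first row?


Zigzag "akkjcjfmam" into 3 rows:
Placing characters:
  'a' => row 0
  'k' => row 1
  'k' => row 2
  'j' => row 1
  'c' => row 0
  'j' => row 1
  'f' => row 2
  'm' => row 1
  'a' => row 0
  'm' => row 1
Rows:
  Row 0: "aca"
  Row 1: "kjjmm"
  Row 2: "kf"
First row length: 3

3


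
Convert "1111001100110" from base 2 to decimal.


Input: "1111001100110" in base 2
Positional expansion:
  Digit '1' (value 1) x 2^12 = 4096
  Digit '1' (value 1) x 2^11 = 2048
  Digit '1' (value 1) x 2^10 = 1024
  Digit '1' (value 1) x 2^9 = 512
  Digit '0' (value 0) x 2^8 = 0
  Digit '0' (value 0) x 2^7 = 0
  Digit '1' (value 1) x 2^6 = 64
  Digit '1' (value 1) x 2^5 = 32
  Digit '0' (value 0) x 2^4 = 0
  Digit '0' (value 0) x 2^3 = 0
  Digit '1' (value 1) x 2^2 = 4
  Digit '1' (value 1) x 2^1 = 2
  Digit '0' (value 0) x 2^0 = 0
Sum = 7782

7782


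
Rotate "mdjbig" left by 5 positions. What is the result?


Input: "mdjbig", rotate left by 5
First 5 characters: "mdjbi"
Remaining characters: "g"
Concatenate remaining + first: "g" + "mdjbi" = "gmdjbi"

gmdjbi


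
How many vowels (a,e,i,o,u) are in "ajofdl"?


Input: ajofdl
Checking each character:
  'a' at position 0: vowel (running total: 1)
  'j' at position 1: consonant
  'o' at position 2: vowel (running total: 2)
  'f' at position 3: consonant
  'd' at position 4: consonant
  'l' at position 5: consonant
Total vowels: 2

2


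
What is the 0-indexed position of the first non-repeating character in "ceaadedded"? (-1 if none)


Input: ceaadedded
Character frequencies:
  'a': 2
  'c': 1
  'd': 4
  'e': 3
Scanning left to right for freq == 1:
  Position 0 ('c'): unique! => answer = 0

0


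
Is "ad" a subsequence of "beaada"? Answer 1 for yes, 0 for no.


Check if "ad" is a subsequence of "beaada"
Greedy scan:
  Position 0 ('b'): no match needed
  Position 1 ('e'): no match needed
  Position 2 ('a'): matches sub[0] = 'a'
  Position 3 ('a'): no match needed
  Position 4 ('d'): matches sub[1] = 'd'
  Position 5 ('a'): no match needed
All 2 characters matched => is a subsequence

1


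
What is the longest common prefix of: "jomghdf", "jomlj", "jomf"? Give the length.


Words: jomghdf, jomlj, jomf
  Position 0: all 'j' => match
  Position 1: all 'o' => match
  Position 2: all 'm' => match
  Position 3: ('g', 'l', 'f') => mismatch, stop
LCP = "jom" (length 3)

3


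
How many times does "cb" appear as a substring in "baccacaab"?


Searching for "cb" in "baccacaab"
Scanning each position:
  Position 0: "ba" => no
  Position 1: "ac" => no
  Position 2: "cc" => no
  Position 3: "ca" => no
  Position 4: "ac" => no
  Position 5: "ca" => no
  Position 6: "aa" => no
  Position 7: "ab" => no
Total occurrences: 0

0


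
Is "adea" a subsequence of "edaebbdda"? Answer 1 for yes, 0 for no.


Check if "adea" is a subsequence of "edaebbdda"
Greedy scan:
  Position 0 ('e'): no match needed
  Position 1 ('d'): no match needed
  Position 2 ('a'): matches sub[0] = 'a'
  Position 3 ('e'): no match needed
  Position 4 ('b'): no match needed
  Position 5 ('b'): no match needed
  Position 6 ('d'): matches sub[1] = 'd'
  Position 7 ('d'): no match needed
  Position 8 ('a'): no match needed
Only matched 2/4 characters => not a subsequence

0


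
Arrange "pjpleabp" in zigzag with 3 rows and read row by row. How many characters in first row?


Zigzag "pjpleabp" into 3 rows:
Placing characters:
  'p' => row 0
  'j' => row 1
  'p' => row 2
  'l' => row 1
  'e' => row 0
  'a' => row 1
  'b' => row 2
  'p' => row 1
Rows:
  Row 0: "pe"
  Row 1: "jlap"
  Row 2: "pb"
First row length: 2

2


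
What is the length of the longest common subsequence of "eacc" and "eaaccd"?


LCS of "eacc" and "eaaccd"
DP table:
           e    a    a    c    c    d
      0    0    0    0    0    0    0
  e   0    1    1    1    1    1    1
  a   0    1    2    2    2    2    2
  c   0    1    2    2    3    3    3
  c   0    1    2    2    3    4    4
LCS length = dp[4][6] = 4

4


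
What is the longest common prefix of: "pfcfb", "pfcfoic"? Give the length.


Words: pfcfb, pfcfoic
  Position 0: all 'p' => match
  Position 1: all 'f' => match
  Position 2: all 'c' => match
  Position 3: all 'f' => match
  Position 4: ('b', 'o') => mismatch, stop
LCP = "pfcf" (length 4)

4


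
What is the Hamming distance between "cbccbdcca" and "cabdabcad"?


Comparing "cbccbdcca" and "cabdabcad" position by position:
  Position 0: 'c' vs 'c' => same
  Position 1: 'b' vs 'a' => differ
  Position 2: 'c' vs 'b' => differ
  Position 3: 'c' vs 'd' => differ
  Position 4: 'b' vs 'a' => differ
  Position 5: 'd' vs 'b' => differ
  Position 6: 'c' vs 'c' => same
  Position 7: 'c' vs 'a' => differ
  Position 8: 'a' vs 'd' => differ
Total differences (Hamming distance): 7

7


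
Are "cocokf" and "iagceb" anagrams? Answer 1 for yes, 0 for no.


Strings: "cocokf", "iagceb"
Sorted first:  ccfkoo
Sorted second: abcegi
Differ at position 0: 'c' vs 'a' => not anagrams

0


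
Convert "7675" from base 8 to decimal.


Input: "7675" in base 8
Positional expansion:
  Digit '7' (value 7) x 8^3 = 3584
  Digit '6' (value 6) x 8^2 = 384
  Digit '7' (value 7) x 8^1 = 56
  Digit '5' (value 5) x 8^0 = 5
Sum = 4029

4029


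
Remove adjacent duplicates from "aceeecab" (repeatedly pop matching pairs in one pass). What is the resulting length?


Input: aceeecab
Stack-based adjacent duplicate removal:
  Read 'a': push. Stack: a
  Read 'c': push. Stack: ac
  Read 'e': push. Stack: ace
  Read 'e': matches stack top 'e' => pop. Stack: ac
  Read 'e': push. Stack: ace
  Read 'c': push. Stack: acec
  Read 'a': push. Stack: aceca
  Read 'b': push. Stack: acecab
Final stack: "acecab" (length 6)

6


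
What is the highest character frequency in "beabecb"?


Input: beabecb
Character counts:
  'a': 1
  'b': 3
  'c': 1
  'e': 2
Maximum frequency: 3

3


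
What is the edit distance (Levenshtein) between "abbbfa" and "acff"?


Computing edit distance: "abbbfa" -> "acff"
DP table:
           a    c    f    f
      0    1    2    3    4
  a   1    0    1    2    3
  b   2    1    1    2    3
  b   3    2    2    2    3
  b   4    3    3    3    3
  f   5    4    4    3    3
  a   6    5    5    4    4
Edit distance = dp[6][4] = 4

4


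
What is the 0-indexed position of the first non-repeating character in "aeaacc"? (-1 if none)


Input: aeaacc
Character frequencies:
  'a': 3
  'c': 2
  'e': 1
Scanning left to right for freq == 1:
  Position 0 ('a'): freq=3, skip
  Position 1 ('e'): unique! => answer = 1

1


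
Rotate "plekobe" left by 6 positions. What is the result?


Input: "plekobe", rotate left by 6
First 6 characters: "plekob"
Remaining characters: "e"
Concatenate remaining + first: "e" + "plekob" = "eplekob"

eplekob


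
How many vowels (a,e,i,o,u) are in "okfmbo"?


Input: okfmbo
Checking each character:
  'o' at position 0: vowel (running total: 1)
  'k' at position 1: consonant
  'f' at position 2: consonant
  'm' at position 3: consonant
  'b' at position 4: consonant
  'o' at position 5: vowel (running total: 2)
Total vowels: 2

2


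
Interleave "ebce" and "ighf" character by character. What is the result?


Interleaving "ebce" and "ighf":
  Position 0: 'e' from first, 'i' from second => "ei"
  Position 1: 'b' from first, 'g' from second => "bg"
  Position 2: 'c' from first, 'h' from second => "ch"
  Position 3: 'e' from first, 'f' from second => "ef"
Result: eibgchef

eibgchef


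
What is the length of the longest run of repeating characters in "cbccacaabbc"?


Input: "cbccacaabbc"
Scanning for longest run:
  Position 1 ('b'): new char, reset run to 1
  Position 2 ('c'): new char, reset run to 1
  Position 3 ('c'): continues run of 'c', length=2
  Position 4 ('a'): new char, reset run to 1
  Position 5 ('c'): new char, reset run to 1
  Position 6 ('a'): new char, reset run to 1
  Position 7 ('a'): continues run of 'a', length=2
  Position 8 ('b'): new char, reset run to 1
  Position 9 ('b'): continues run of 'b', length=2
  Position 10 ('c'): new char, reset run to 1
Longest run: 'c' with length 2

2


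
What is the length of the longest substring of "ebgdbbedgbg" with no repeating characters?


Input: "ebgdbbedgbg"
Sliding window (track last position of each char):
  Position 0 ('e'): window [0,0] length 1 -- new best
  Position 1 ('b'): window [0,1] length 2 -- new best
  Position 2 ('g'): window [0,2] length 3 -- new best
  Position 3 ('d'): window [0,3] length 4 -- new best
  Position 4 ('b'): repeat (last at 1), move window start to 2
  Position 4 ('b'): window [2,4] length 3
  Position 5 ('b'): repeat (last at 4), move window start to 5
  Position 5 ('b'): window [5,5] length 1
  Position 6 ('e'): window [5,6] length 2
  Position 7 ('d'): window [5,7] length 3
  Position 8 ('g'): window [5,8] length 4
  Position 9 ('b'): repeat (last at 5), move window start to 6
  Position 9 ('b'): window [6,9] length 4
  Position 10 ('g'): repeat (last at 8), move window start to 9
  Position 10 ('g'): window [9,10] length 2
Longest substring with no repeats: "ebgd" with length 4

4


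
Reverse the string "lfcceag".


Input: lfcceag
Reading characters right to left:
  Position 6: 'g'
  Position 5: 'a'
  Position 4: 'e'
  Position 3: 'c'
  Position 2: 'c'
  Position 1: 'f'
  Position 0: 'l'
Reversed: gaeccfl

gaeccfl


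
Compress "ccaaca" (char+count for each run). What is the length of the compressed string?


Input: ccaaca
Runs:
  'c' x 2 => "c2"
  'a' x 2 => "a2"
  'c' x 1 => "c1"
  'a' x 1 => "a1"
Compressed: "c2a2c1a1"
Compressed length: 8

8


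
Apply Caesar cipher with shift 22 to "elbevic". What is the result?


Caesar cipher: shift "elbevic" by 22
  'e' (pos 4) + 22 = pos 0 = 'a'
  'l' (pos 11) + 22 = pos 7 = 'h'
  'b' (pos 1) + 22 = pos 23 = 'x'
  'e' (pos 4) + 22 = pos 0 = 'a'
  'v' (pos 21) + 22 = pos 17 = 'r'
  'i' (pos 8) + 22 = pos 4 = 'e'
  'c' (pos 2) + 22 = pos 24 = 'y'
Result: ahxarey

ahxarey


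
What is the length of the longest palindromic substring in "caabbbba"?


Input: "caabbbba"
Checking substrings for palindromes:
  [2:8] "abbbba" (len 6) => palindrome
  [3:7] "bbbb" (len 4) => palindrome
  [3:6] "bbb" (len 3) => palindrome
  [4:7] "bbb" (len 3) => palindrome
  [1:3] "aa" (len 2) => palindrome
  [3:5] "bb" (len 2) => palindrome
Longest palindromic substring: "abbbba" with length 6

6


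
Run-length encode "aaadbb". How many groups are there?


Input: aaadbb
Scanning for consecutive runs:
  Group 1: 'a' x 3 (positions 0-2)
  Group 2: 'd' x 1 (positions 3-3)
  Group 3: 'b' x 2 (positions 4-5)
Total groups: 3

3


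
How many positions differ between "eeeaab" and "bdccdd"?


Comparing "eeeaab" and "bdccdd" position by position:
  Position 0: 'e' vs 'b' => DIFFER
  Position 1: 'e' vs 'd' => DIFFER
  Position 2: 'e' vs 'c' => DIFFER
  Position 3: 'a' vs 'c' => DIFFER
  Position 4: 'a' vs 'd' => DIFFER
  Position 5: 'b' vs 'd' => DIFFER
Positions that differ: 6

6


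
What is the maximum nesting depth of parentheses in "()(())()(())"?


Input: "()(())()(())"
Tracking depth:
  Position 0 '(': depth becomes 1
  Position 1 ')': depth becomes 0
  Position 2 '(': depth becomes 1
  Position 3 '(': depth becomes 2
  Position 4 ')': depth becomes 1
  Position 5 ')': depth becomes 0
  Position 6 '(': depth becomes 1
  Position 7 ')': depth becomes 0
  Position 8 '(': depth becomes 1
  Position 9 '(': depth becomes 2
  Position 10 ')': depth becomes 1
  Position 11 ')': depth becomes 0
Maximum depth reached: 2

2


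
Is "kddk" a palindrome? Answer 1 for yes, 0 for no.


Input: kddk
Reversed: kddk
  Compare pos 0 ('k') with pos 3 ('k'): match
  Compare pos 1 ('d') with pos 2 ('d'): match
Result: palindrome

1


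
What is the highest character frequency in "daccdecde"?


Input: daccdecde
Character counts:
  'a': 1
  'c': 3
  'd': 3
  'e': 2
Maximum frequency: 3

3


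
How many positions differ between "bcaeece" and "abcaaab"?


Comparing "bcaeece" and "abcaaab" position by position:
  Position 0: 'b' vs 'a' => DIFFER
  Position 1: 'c' vs 'b' => DIFFER
  Position 2: 'a' vs 'c' => DIFFER
  Position 3: 'e' vs 'a' => DIFFER
  Position 4: 'e' vs 'a' => DIFFER
  Position 5: 'c' vs 'a' => DIFFER
  Position 6: 'e' vs 'b' => DIFFER
Positions that differ: 7

7


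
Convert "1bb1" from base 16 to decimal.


Input: "1bb1" in base 16
Positional expansion:
  Digit '1' (value 1) x 16^3 = 4096
  Digit 'b' (value 11) x 16^2 = 2816
  Digit 'b' (value 11) x 16^1 = 176
  Digit '1' (value 1) x 16^0 = 1
Sum = 7089

7089


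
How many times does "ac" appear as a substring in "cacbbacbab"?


Searching for "ac" in "cacbbacbab"
Scanning each position:
  Position 0: "ca" => no
  Position 1: "ac" => MATCH
  Position 2: "cb" => no
  Position 3: "bb" => no
  Position 4: "ba" => no
  Position 5: "ac" => MATCH
  Position 6: "cb" => no
  Position 7: "ba" => no
  Position 8: "ab" => no
Total occurrences: 2

2


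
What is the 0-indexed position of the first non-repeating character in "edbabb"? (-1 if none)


Input: edbabb
Character frequencies:
  'a': 1
  'b': 3
  'd': 1
  'e': 1
Scanning left to right for freq == 1:
  Position 0 ('e'): unique! => answer = 0

0


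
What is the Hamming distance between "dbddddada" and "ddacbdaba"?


Comparing "dbddddada" and "ddacbdaba" position by position:
  Position 0: 'd' vs 'd' => same
  Position 1: 'b' vs 'd' => differ
  Position 2: 'd' vs 'a' => differ
  Position 3: 'd' vs 'c' => differ
  Position 4: 'd' vs 'b' => differ
  Position 5: 'd' vs 'd' => same
  Position 6: 'a' vs 'a' => same
  Position 7: 'd' vs 'b' => differ
  Position 8: 'a' vs 'a' => same
Total differences (Hamming distance): 5

5


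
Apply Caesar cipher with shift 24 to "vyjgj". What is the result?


Caesar cipher: shift "vyjgj" by 24
  'v' (pos 21) + 24 = pos 19 = 't'
  'y' (pos 24) + 24 = pos 22 = 'w'
  'j' (pos 9) + 24 = pos 7 = 'h'
  'g' (pos 6) + 24 = pos 4 = 'e'
  'j' (pos 9) + 24 = pos 7 = 'h'
Result: twheh

twheh


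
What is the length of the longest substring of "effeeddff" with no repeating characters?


Input: "effeeddff"
Sliding window (track last position of each char):
  Position 0 ('e'): window [0,0] length 1 -- new best
  Position 1 ('f'): window [0,1] length 2 -- new best
  Position 2 ('f'): repeat (last at 1), move window start to 2
  Position 2 ('f'): window [2,2] length 1
  Position 3 ('e'): window [2,3] length 2
  Position 4 ('e'): repeat (last at 3), move window start to 4
  Position 4 ('e'): window [4,4] length 1
  Position 5 ('d'): window [4,5] length 2
  Position 6 ('d'): repeat (last at 5), move window start to 6
  Position 6 ('d'): window [6,6] length 1
  Position 7 ('f'): window [6,7] length 2
  Position 8 ('f'): repeat (last at 7), move window start to 8
  Position 8 ('f'): window [8,8] length 1
Longest substring with no repeats: "ef" with length 2

2


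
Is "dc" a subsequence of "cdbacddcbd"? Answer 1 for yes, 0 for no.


Check if "dc" is a subsequence of "cdbacddcbd"
Greedy scan:
  Position 0 ('c'): no match needed
  Position 1 ('d'): matches sub[0] = 'd'
  Position 2 ('b'): no match needed
  Position 3 ('a'): no match needed
  Position 4 ('c'): matches sub[1] = 'c'
  Position 5 ('d'): no match needed
  Position 6 ('d'): no match needed
  Position 7 ('c'): no match needed
  Position 8 ('b'): no match needed
  Position 9 ('d'): no match needed
All 2 characters matched => is a subsequence

1


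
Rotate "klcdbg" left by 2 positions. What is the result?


Input: "klcdbg", rotate left by 2
First 2 characters: "kl"
Remaining characters: "cdbg"
Concatenate remaining + first: "cdbg" + "kl" = "cdbgkl"

cdbgkl


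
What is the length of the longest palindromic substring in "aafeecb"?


Input: "aafeecb"
Checking substrings for palindromes:
  [0:2] "aa" (len 2) => palindrome
  [3:5] "ee" (len 2) => palindrome
Longest palindromic substring: "aa" with length 2

2


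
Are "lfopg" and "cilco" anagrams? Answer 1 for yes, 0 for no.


Strings: "lfopg", "cilco"
Sorted first:  fglop
Sorted second: ccilo
Differ at position 0: 'f' vs 'c' => not anagrams

0


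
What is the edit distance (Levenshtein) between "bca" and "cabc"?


Computing edit distance: "bca" -> "cabc"
DP table:
           c    a    b    c
      0    1    2    3    4
  b   1    1    2    2    3
  c   2    1    2    3    2
  a   3    2    1    2    3
Edit distance = dp[3][4] = 3

3


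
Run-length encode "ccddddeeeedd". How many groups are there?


Input: ccddddeeeedd
Scanning for consecutive runs:
  Group 1: 'c' x 2 (positions 0-1)
  Group 2: 'd' x 4 (positions 2-5)
  Group 3: 'e' x 4 (positions 6-9)
  Group 4: 'd' x 2 (positions 10-11)
Total groups: 4

4


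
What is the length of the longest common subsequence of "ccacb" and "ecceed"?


LCS of "ccacb" and "ecceed"
DP table:
           e    c    c    e    e    d
      0    0    0    0    0    0    0
  c   0    0    1    1    1    1    1
  c   0    0    1    2    2    2    2
  a   0    0    1    2    2    2    2
  c   0    0    1    2    2    2    2
  b   0    0    1    2    2    2    2
LCS length = dp[5][6] = 2

2


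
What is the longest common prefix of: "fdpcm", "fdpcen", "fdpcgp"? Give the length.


Words: fdpcm, fdpcen, fdpcgp
  Position 0: all 'f' => match
  Position 1: all 'd' => match
  Position 2: all 'p' => match
  Position 3: all 'c' => match
  Position 4: ('m', 'e', 'g') => mismatch, stop
LCP = "fdpc" (length 4)

4


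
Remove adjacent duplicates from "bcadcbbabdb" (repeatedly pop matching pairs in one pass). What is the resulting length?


Input: bcadcbbabdb
Stack-based adjacent duplicate removal:
  Read 'b': push. Stack: b
  Read 'c': push. Stack: bc
  Read 'a': push. Stack: bca
  Read 'd': push. Stack: bcad
  Read 'c': push. Stack: bcadc
  Read 'b': push. Stack: bcadcb
  Read 'b': matches stack top 'b' => pop. Stack: bcadc
  Read 'a': push. Stack: bcadca
  Read 'b': push. Stack: bcadcab
  Read 'd': push. Stack: bcadcabd
  Read 'b': push. Stack: bcadcabdb
Final stack: "bcadcabdb" (length 9)

9


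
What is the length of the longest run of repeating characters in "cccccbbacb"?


Input: "cccccbbacb"
Scanning for longest run:
  Position 1 ('c'): continues run of 'c', length=2
  Position 2 ('c'): continues run of 'c', length=3
  Position 3 ('c'): continues run of 'c', length=4
  Position 4 ('c'): continues run of 'c', length=5
  Position 5 ('b'): new char, reset run to 1
  Position 6 ('b'): continues run of 'b', length=2
  Position 7 ('a'): new char, reset run to 1
  Position 8 ('c'): new char, reset run to 1
  Position 9 ('b'): new char, reset run to 1
Longest run: 'c' with length 5

5


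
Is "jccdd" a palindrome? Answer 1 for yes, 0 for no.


Input: jccdd
Reversed: ddccj
  Compare pos 0 ('j') with pos 4 ('d'): MISMATCH
  Compare pos 1 ('c') with pos 3 ('d'): MISMATCH
Result: not a palindrome

0


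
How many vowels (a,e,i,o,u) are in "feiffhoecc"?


Input: feiffhoecc
Checking each character:
  'f' at position 0: consonant
  'e' at position 1: vowel (running total: 1)
  'i' at position 2: vowel (running total: 2)
  'f' at position 3: consonant
  'f' at position 4: consonant
  'h' at position 5: consonant
  'o' at position 6: vowel (running total: 3)
  'e' at position 7: vowel (running total: 4)
  'c' at position 8: consonant
  'c' at position 9: consonant
Total vowels: 4

4


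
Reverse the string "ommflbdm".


Input: ommflbdm
Reading characters right to left:
  Position 7: 'm'
  Position 6: 'd'
  Position 5: 'b'
  Position 4: 'l'
  Position 3: 'f'
  Position 2: 'm'
  Position 1: 'm'
  Position 0: 'o'
Reversed: mdblfmmo

mdblfmmo


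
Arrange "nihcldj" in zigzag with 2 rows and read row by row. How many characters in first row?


Zigzag "nihcldj" into 2 rows:
Placing characters:
  'n' => row 0
  'i' => row 1
  'h' => row 0
  'c' => row 1
  'l' => row 0
  'd' => row 1
  'j' => row 0
Rows:
  Row 0: "nhlj"
  Row 1: "icd"
First row length: 4

4


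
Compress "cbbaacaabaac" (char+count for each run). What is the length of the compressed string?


Input: cbbaacaabaac
Runs:
  'c' x 1 => "c1"
  'b' x 2 => "b2"
  'a' x 2 => "a2"
  'c' x 1 => "c1"
  'a' x 2 => "a2"
  'b' x 1 => "b1"
  'a' x 2 => "a2"
  'c' x 1 => "c1"
Compressed: "c1b2a2c1a2b1a2c1"
Compressed length: 16

16


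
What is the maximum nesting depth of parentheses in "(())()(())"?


Input: "(())()(())"
Tracking depth:
  Position 0 '(': depth becomes 1
  Position 1 '(': depth becomes 2
  Position 2 ')': depth becomes 1
  Position 3 ')': depth becomes 0
  Position 4 '(': depth becomes 1
  Position 5 ')': depth becomes 0
  Position 6 '(': depth becomes 1
  Position 7 '(': depth becomes 2
  Position 8 ')': depth becomes 1
  Position 9 ')': depth becomes 0
Maximum depth reached: 2

2


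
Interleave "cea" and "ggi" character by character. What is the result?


Interleaving "cea" and "ggi":
  Position 0: 'c' from first, 'g' from second => "cg"
  Position 1: 'e' from first, 'g' from second => "eg"
  Position 2: 'a' from first, 'i' from second => "ai"
Result: cgegai

cgegai


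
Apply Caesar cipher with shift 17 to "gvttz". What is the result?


Caesar cipher: shift "gvttz" by 17
  'g' (pos 6) + 17 = pos 23 = 'x'
  'v' (pos 21) + 17 = pos 12 = 'm'
  't' (pos 19) + 17 = pos 10 = 'k'
  't' (pos 19) + 17 = pos 10 = 'k'
  'z' (pos 25) + 17 = pos 16 = 'q'
Result: xmkkq

xmkkq


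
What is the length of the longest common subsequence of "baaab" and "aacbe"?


LCS of "baaab" and "aacbe"
DP table:
           a    a    c    b    e
      0    0    0    0    0    0
  b   0    0    0    0    1    1
  a   0    1    1    1    1    1
  a   0    1    2    2    2    2
  a   0    1    2    2    2    2
  b   0    1    2    2    3    3
LCS length = dp[5][5] = 3

3


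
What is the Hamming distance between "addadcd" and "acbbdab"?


Comparing "addadcd" and "acbbdab" position by position:
  Position 0: 'a' vs 'a' => same
  Position 1: 'd' vs 'c' => differ
  Position 2: 'd' vs 'b' => differ
  Position 3: 'a' vs 'b' => differ
  Position 4: 'd' vs 'd' => same
  Position 5: 'c' vs 'a' => differ
  Position 6: 'd' vs 'b' => differ
Total differences (Hamming distance): 5

5


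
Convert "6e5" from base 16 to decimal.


Input: "6e5" in base 16
Positional expansion:
  Digit '6' (value 6) x 16^2 = 1536
  Digit 'e' (value 14) x 16^1 = 224
  Digit '5' (value 5) x 16^0 = 5
Sum = 1765

1765


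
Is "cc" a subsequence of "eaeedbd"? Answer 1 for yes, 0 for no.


Check if "cc" is a subsequence of "eaeedbd"
Greedy scan:
  Position 0 ('e'): no match needed
  Position 1 ('a'): no match needed
  Position 2 ('e'): no match needed
  Position 3 ('e'): no match needed
  Position 4 ('d'): no match needed
  Position 5 ('b'): no match needed
  Position 6 ('d'): no match needed
Only matched 0/2 characters => not a subsequence

0


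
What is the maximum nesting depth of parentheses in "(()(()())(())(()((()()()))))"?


Input: "(()(()())(())(()((()()()))))"
Tracking depth:
  Position 0 '(': depth becomes 1
  Position 1 '(': depth becomes 2
  Position 2 ')': depth becomes 1
  Position 3 '(': depth becomes 2
  Position 4 '(': depth becomes 3
  Position 5 ')': depth becomes 2
  Position 6 '(': depth becomes 3
  Position 7 ')': depth becomes 2
  Position 8 ')': depth becomes 1
  Position 9 '(': depth becomes 2
  Position 10 '(': depth becomes 3
  Position 11 ')': depth becomes 2
  Position 12 ')': depth becomes 1
  Position 13 '(': depth becomes 2
  Position 14 '(': depth becomes 3
  Position 15 ')': depth becomes 2
  Position 16 '(': depth becomes 3
  Position 17 '(': depth becomes 4
  Position 18 '(': depth becomes 5
  Position 19 ')': depth becomes 4
  Position 20 '(': depth becomes 5
  Position 21 ')': depth becomes 4
  Position 22 '(': depth becomes 5
  Position 23 ')': depth becomes 4
  Position 24 ')': depth becomes 3
  Position 25 ')': depth becomes 2
  Position 26 ')': depth becomes 1
  Position 27 ')': depth becomes 0
Maximum depth reached: 5

5
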